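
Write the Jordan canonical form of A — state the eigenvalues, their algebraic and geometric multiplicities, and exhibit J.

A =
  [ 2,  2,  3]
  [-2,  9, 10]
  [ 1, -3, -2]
J_3(3)

The characteristic polynomial is
  det(x·I − A) = x^3 - 9*x^2 + 27*x - 27 = (x - 3)^3

Eigenvalues and multiplicities (the geometric multiplicity of λ is n − rank(A − λI), which equals the number of Jordan blocks for λ):
  λ = 3: algebraic multiplicity = 3, geometric multiplicity = 1

Determining the block sizes for each eigenvalue:
  λ = 3: one block (gm = 1), so the single block has size am = 3 → block sizes [3]

Assembling the blocks gives a Jordan form
J =
  [3, 1, 0]
  [0, 3, 1]
  [0, 0, 3]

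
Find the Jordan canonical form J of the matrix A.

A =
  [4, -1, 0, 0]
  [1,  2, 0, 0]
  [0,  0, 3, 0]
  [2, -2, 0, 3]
J_2(3) ⊕ J_1(3) ⊕ J_1(3)

The characteristic polynomial is
  det(x·I − A) = x^4 - 12*x^3 + 54*x^2 - 108*x + 81 = (x - 3)^4

Eigenvalues and multiplicities (the geometric multiplicity of λ is n − rank(A − λI), which equals the number of Jordan blocks for λ):
  λ = 3: algebraic multiplicity = 4, geometric multiplicity = 3

Determining the block sizes for each eigenvalue:
  λ = 3: 3 blocks summing to 4 forces exactly one block of size 2 and the rest size 1 → block sizes [2, 1, 1]

Assembling the blocks gives a Jordan form
J =
  [3, 1, 0, 0]
  [0, 3, 0, 0]
  [0, 0, 3, 0]
  [0, 0, 0, 3]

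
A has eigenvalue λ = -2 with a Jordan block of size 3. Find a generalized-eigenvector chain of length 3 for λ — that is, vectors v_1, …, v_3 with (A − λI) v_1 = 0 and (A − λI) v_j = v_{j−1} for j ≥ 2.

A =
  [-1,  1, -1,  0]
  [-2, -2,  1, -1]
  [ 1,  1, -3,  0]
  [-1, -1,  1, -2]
A Jordan chain for λ = -2 of length 3:
v_1 = (-2, 0, -2, 2)ᵀ
v_2 = (1, -2, 1, -1)ᵀ
v_3 = (1, 0, 0, 0)ᵀ

Let N = A − (-2)·I. We want v_3 with N^3 v_3 = 0 but N^2 v_3 ≠ 0; then v_{j-1} := N · v_j for j = 3, …, 2.

Pick v_3 = (1, 0, 0, 0)ᵀ.
Then v_2 = N · v_3 = (1, -2, 1, -1)ᵀ.
Then v_1 = N · v_2 = (-2, 0, -2, 2)ᵀ.

Sanity check: (A − (-2)·I) v_1 = (0, 0, 0, 0)ᵀ = 0. ✓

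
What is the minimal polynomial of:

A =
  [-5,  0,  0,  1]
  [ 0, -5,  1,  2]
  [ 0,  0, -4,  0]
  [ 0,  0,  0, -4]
x^2 + 9*x + 20

The characteristic polynomial is χ_A(x) = (x + 4)^2*(x + 5)^2, so the eigenvalues are known. The minimal polynomial is
  m_A(x) = Π_λ (x − λ)^{k_λ}
where k_λ is the size of the *largest* Jordan block for λ (equivalently, the smallest k with (A − λI)^k v = 0 for every generalised eigenvector v of λ).

  λ = -5: largest Jordan block has size 1, contributing (x + 5)
  λ = -4: largest Jordan block has size 1, contributing (x + 4)

So m_A(x) = (x + 4)*(x + 5) = x^2 + 9*x + 20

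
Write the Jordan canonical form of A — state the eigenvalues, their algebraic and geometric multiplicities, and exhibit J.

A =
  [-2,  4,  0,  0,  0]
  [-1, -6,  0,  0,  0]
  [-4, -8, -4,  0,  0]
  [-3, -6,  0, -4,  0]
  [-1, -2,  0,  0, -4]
J_2(-4) ⊕ J_1(-4) ⊕ J_1(-4) ⊕ J_1(-4)

The characteristic polynomial is
  det(x·I − A) = x^5 + 20*x^4 + 160*x^3 + 640*x^2 + 1280*x + 1024 = (x + 4)^5

Eigenvalues and multiplicities (the geometric multiplicity of λ is n − rank(A − λI), which equals the number of Jordan blocks for λ):
  λ = -4: algebraic multiplicity = 5, geometric multiplicity = 4

Determining the block sizes for each eigenvalue:
  λ = -4: 4 blocks summing to 5 forces exactly one block of size 2 and the rest size 1 → block sizes [2, 1, 1, 1]

Assembling the blocks gives a Jordan form
J =
  [-4,  1,  0,  0,  0]
  [ 0, -4,  0,  0,  0]
  [ 0,  0, -4,  0,  0]
  [ 0,  0,  0, -4,  0]
  [ 0,  0,  0,  0, -4]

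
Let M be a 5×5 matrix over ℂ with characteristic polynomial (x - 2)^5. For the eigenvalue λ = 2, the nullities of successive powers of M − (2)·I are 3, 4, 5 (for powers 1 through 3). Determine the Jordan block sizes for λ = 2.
Block sizes for λ = 2: [3, 1, 1]

From the dimensions of kernels of powers, the number of Jordan blocks of size at least j is d_j − d_{j−1} where d_j = dim ker(N^j) (with d_0 = 0). Computing the differences gives [3, 1, 1].
The number of blocks of size exactly k is (#blocks of size ≥ k) − (#blocks of size ≥ k + 1), so the partition is: 2 block(s) of size 1, 1 block(s) of size 3.
In nonincreasing order the block sizes are [3, 1, 1].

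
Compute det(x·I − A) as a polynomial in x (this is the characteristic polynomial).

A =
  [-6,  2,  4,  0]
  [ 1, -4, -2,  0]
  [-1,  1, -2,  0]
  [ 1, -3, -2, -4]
x^4 + 16*x^3 + 96*x^2 + 256*x + 256

Expanding det(x·I − A) (e.g. by cofactor expansion or by noting that A is similar to its Jordan form J, which has the same characteristic polynomial as A) gives
  χ_A(x) = x^4 + 16*x^3 + 96*x^2 + 256*x + 256
which factors as (x + 4)^4. The eigenvalues (with algebraic multiplicities) are λ = -4 with multiplicity 4.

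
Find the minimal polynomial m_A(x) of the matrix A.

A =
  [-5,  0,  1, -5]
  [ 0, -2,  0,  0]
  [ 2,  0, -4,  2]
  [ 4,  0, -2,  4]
x^3 + 5*x^2 + 6*x

The characteristic polynomial is χ_A(x) = x*(x + 2)^2*(x + 3), so the eigenvalues are known. The minimal polynomial is
  m_A(x) = Π_λ (x − λ)^{k_λ}
where k_λ is the size of the *largest* Jordan block for λ (equivalently, the smallest k with (A − λI)^k v = 0 for every generalised eigenvector v of λ).

  λ = -3: largest Jordan block has size 1, contributing (x + 3)
  λ = -2: largest Jordan block has size 1, contributing (x + 2)
  λ = 0: largest Jordan block has size 1, contributing (x − 0)

So m_A(x) = x*(x + 2)*(x + 3) = x^3 + 5*x^2 + 6*x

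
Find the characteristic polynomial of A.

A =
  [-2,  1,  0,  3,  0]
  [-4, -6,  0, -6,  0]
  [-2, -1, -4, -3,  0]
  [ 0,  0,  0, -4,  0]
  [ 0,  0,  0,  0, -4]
x^5 + 20*x^4 + 160*x^3 + 640*x^2 + 1280*x + 1024

Expanding det(x·I − A) (e.g. by cofactor expansion or by noting that A is similar to its Jordan form J, which has the same characteristic polynomial as A) gives
  χ_A(x) = x^5 + 20*x^4 + 160*x^3 + 640*x^2 + 1280*x + 1024
which factors as (x + 4)^5. The eigenvalues (with algebraic multiplicities) are λ = -4 with multiplicity 5.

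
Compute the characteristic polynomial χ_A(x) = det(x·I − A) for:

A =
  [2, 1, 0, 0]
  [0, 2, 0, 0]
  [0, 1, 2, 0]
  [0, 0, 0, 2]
x^4 - 8*x^3 + 24*x^2 - 32*x + 16

Expanding det(x·I − A) (e.g. by cofactor expansion or by noting that A is similar to its Jordan form J, which has the same characteristic polynomial as A) gives
  χ_A(x) = x^4 - 8*x^3 + 24*x^2 - 32*x + 16
which factors as (x - 2)^4. The eigenvalues (with algebraic multiplicities) are λ = 2 with multiplicity 4.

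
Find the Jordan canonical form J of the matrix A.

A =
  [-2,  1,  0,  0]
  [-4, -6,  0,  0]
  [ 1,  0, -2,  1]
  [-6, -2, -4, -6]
J_3(-4) ⊕ J_1(-4)

The characteristic polynomial is
  det(x·I − A) = x^4 + 16*x^3 + 96*x^2 + 256*x + 256 = (x + 4)^4

Eigenvalues and multiplicities (the geometric multiplicity of λ is n − rank(A − λI), which equals the number of Jordan blocks for λ):
  λ = -4: algebraic multiplicity = 4, geometric multiplicity = 2

Determining the block sizes for each eigenvalue:
  λ = -4: with am = 4 and gm = 2, the partition is not yet determined (e.g. several partitions of 4 into 2 parts exist). Let N = A − (-4)·I. Computing rank(N^1) = 2, rank(N^2) = 1, rank(N^3) = 0; the number of blocks of size ≥ j is rank(N^{j−1}) − rank(N^j), giving [2, 1, 1]. So we have 1 block(s) of size 3, 1 block(s) of size 1 → block sizes [3, 1]

Assembling the blocks gives a Jordan form
J =
  [-4,  1,  0,  0]
  [ 0, -4,  1,  0]
  [ 0,  0, -4,  0]
  [ 0,  0,  0, -4]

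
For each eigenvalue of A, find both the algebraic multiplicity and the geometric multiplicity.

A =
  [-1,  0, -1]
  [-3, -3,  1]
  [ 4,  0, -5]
λ = -3: alg = 3, geom = 1

Step 1 — factor the characteristic polynomial to read off the algebraic multiplicities:
  χ_A(x) = (x + 3)^3

Step 2 — compute geometric multiplicities via the rank-nullity identity g(λ) = n − rank(A − λI):
  rank(A − (-3)·I) = 2, so dim ker(A − (-3)·I) = n − 2 = 1

Summary:
  λ = -3: algebraic multiplicity = 3, geometric multiplicity = 1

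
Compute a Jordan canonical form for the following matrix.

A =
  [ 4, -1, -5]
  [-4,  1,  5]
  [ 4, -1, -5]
J_2(0) ⊕ J_1(0)

The characteristic polynomial is
  det(x·I − A) = x^3

Eigenvalues and multiplicities (the geometric multiplicity of λ is n − rank(A − λI), which equals the number of Jordan blocks for λ):
  λ = 0: algebraic multiplicity = 3, geometric multiplicity = 2

Determining the block sizes for each eigenvalue:
  λ = 0: 2 blocks summing to 3 forces exactly one block of size 2 and the rest size 1 → block sizes [2, 1]

Assembling the blocks gives a Jordan form
J =
  [0, 1, 0]
  [0, 0, 0]
  [0, 0, 0]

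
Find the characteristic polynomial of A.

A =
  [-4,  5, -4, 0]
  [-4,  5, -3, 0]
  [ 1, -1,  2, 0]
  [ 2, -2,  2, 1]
x^4 - 4*x^3 + 6*x^2 - 4*x + 1

Expanding det(x·I − A) (e.g. by cofactor expansion or by noting that A is similar to its Jordan form J, which has the same characteristic polynomial as A) gives
  χ_A(x) = x^4 - 4*x^3 + 6*x^2 - 4*x + 1
which factors as (x - 1)^4. The eigenvalues (with algebraic multiplicities) are λ = 1 with multiplicity 4.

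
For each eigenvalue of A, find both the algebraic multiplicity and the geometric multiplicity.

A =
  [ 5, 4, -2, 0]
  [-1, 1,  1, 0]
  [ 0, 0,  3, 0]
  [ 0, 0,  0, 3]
λ = 3: alg = 4, geom = 3

Step 1 — factor the characteristic polynomial to read off the algebraic multiplicities:
  χ_A(x) = (x - 3)^4

Step 2 — compute geometric multiplicities via the rank-nullity identity g(λ) = n − rank(A − λI):
  rank(A − (3)·I) = 1, so dim ker(A − (3)·I) = n − 1 = 3

Summary:
  λ = 3: algebraic multiplicity = 4, geometric multiplicity = 3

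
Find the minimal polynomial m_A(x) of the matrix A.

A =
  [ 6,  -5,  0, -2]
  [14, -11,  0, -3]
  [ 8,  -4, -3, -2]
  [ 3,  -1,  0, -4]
x^3 + 9*x^2 + 27*x + 27

The characteristic polynomial is χ_A(x) = (x + 3)^4, so the eigenvalues are known. The minimal polynomial is
  m_A(x) = Π_λ (x − λ)^{k_λ}
where k_λ is the size of the *largest* Jordan block for λ (equivalently, the smallest k with (A − λI)^k v = 0 for every generalised eigenvector v of λ).

  λ = -3: largest Jordan block has size 3, contributing (x + 3)^3

So m_A(x) = (x + 3)^3 = x^3 + 9*x^2 + 27*x + 27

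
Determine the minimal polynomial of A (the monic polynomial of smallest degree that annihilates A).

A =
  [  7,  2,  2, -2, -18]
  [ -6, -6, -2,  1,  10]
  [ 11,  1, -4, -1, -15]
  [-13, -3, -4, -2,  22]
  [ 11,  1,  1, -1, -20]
x^3 + 15*x^2 + 75*x + 125

The characteristic polynomial is χ_A(x) = (x + 5)^5, so the eigenvalues are known. The minimal polynomial is
  m_A(x) = Π_λ (x − λ)^{k_λ}
where k_λ is the size of the *largest* Jordan block for λ (equivalently, the smallest k with (A − λI)^k v = 0 for every generalised eigenvector v of λ).

  λ = -5: largest Jordan block has size 3, contributing (x + 5)^3

So m_A(x) = (x + 5)^3 = x^3 + 15*x^2 + 75*x + 125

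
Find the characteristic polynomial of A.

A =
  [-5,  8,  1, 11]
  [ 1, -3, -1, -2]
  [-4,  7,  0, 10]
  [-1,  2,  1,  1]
x^4 + 7*x^3 + 15*x^2 + 13*x + 4

Expanding det(x·I − A) (e.g. by cofactor expansion or by noting that A is similar to its Jordan form J, which has the same characteristic polynomial as A) gives
  χ_A(x) = x^4 + 7*x^3 + 15*x^2 + 13*x + 4
which factors as (x + 1)^3*(x + 4). The eigenvalues (with algebraic multiplicities) are λ = -4 with multiplicity 1, λ = -1 with multiplicity 3.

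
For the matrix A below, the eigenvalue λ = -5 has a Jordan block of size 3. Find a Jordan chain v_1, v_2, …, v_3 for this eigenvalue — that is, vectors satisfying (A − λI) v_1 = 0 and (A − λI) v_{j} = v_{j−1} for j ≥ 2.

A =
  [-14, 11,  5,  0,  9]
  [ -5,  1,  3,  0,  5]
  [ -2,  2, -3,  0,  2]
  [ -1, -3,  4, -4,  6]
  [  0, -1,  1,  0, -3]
A Jordan chain for λ = -5 of length 3:
v_1 = (7, 4, 2, 5, 1)ᵀ
v_2 = (5, 3, 2, 5, 1)ᵀ
v_3 = (0, 0, 1, 1, 0)ᵀ

Let N = A − (-5)·I. We want v_3 with N^3 v_3 = 0 but N^2 v_3 ≠ 0; then v_{j-1} := N · v_j for j = 3, …, 2.

Pick v_3 = (0, 0, 1, 1, 0)ᵀ.
Then v_2 = N · v_3 = (5, 3, 2, 5, 1)ᵀ.
Then v_1 = N · v_2 = (7, 4, 2, 5, 1)ᵀ.

Sanity check: (A − (-5)·I) v_1 = (0, 0, 0, 0, 0)ᵀ = 0. ✓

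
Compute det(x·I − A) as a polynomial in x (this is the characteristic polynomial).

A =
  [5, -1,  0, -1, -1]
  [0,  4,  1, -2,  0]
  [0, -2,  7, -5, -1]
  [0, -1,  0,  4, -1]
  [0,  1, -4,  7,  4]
x^5 - 24*x^4 + 230*x^3 - 1100*x^2 + 2625*x - 2500

Expanding det(x·I − A) (e.g. by cofactor expansion or by noting that A is similar to its Jordan form J, which has the same characteristic polynomial as A) gives
  χ_A(x) = x^5 - 24*x^4 + 230*x^3 - 1100*x^2 + 2625*x - 2500
which factors as (x - 5)^4*(x - 4). The eigenvalues (with algebraic multiplicities) are λ = 4 with multiplicity 1, λ = 5 with multiplicity 4.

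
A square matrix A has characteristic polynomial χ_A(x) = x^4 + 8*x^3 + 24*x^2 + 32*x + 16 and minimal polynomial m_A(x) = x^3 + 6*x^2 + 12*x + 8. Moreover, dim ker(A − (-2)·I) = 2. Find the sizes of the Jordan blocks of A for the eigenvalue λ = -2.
Block sizes for λ = -2: [3, 1]

Step 1 — from the characteristic polynomial, algebraic multiplicity of λ = -2 is 4. From dim ker(A − (-2)·I) = 2, there are exactly 2 Jordan blocks for λ = -2.
Step 2 — from the minimal polynomial, the factor (x + 2)^3 tells us the largest block for λ = -2 has size 3.
Step 3 — with total size 4, 2 blocks, and largest block 3, the block sizes (in nonincreasing order) are [3, 1].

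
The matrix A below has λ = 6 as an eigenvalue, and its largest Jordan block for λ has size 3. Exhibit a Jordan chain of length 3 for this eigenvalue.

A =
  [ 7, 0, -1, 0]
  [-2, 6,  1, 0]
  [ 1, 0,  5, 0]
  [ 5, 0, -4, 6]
A Jordan chain for λ = 6 of length 3:
v_1 = (0, -1, 0, 1)ᵀ
v_2 = (1, -2, 1, 5)ᵀ
v_3 = (1, 0, 0, 0)ᵀ

Let N = A − (6)·I. We want v_3 with N^3 v_3 = 0 but N^2 v_3 ≠ 0; then v_{j-1} := N · v_j for j = 3, …, 2.

Pick v_3 = (1, 0, 0, 0)ᵀ.
Then v_2 = N · v_3 = (1, -2, 1, 5)ᵀ.
Then v_1 = N · v_2 = (0, -1, 0, 1)ᵀ.

Sanity check: (A − (6)·I) v_1 = (0, 0, 0, 0)ᵀ = 0. ✓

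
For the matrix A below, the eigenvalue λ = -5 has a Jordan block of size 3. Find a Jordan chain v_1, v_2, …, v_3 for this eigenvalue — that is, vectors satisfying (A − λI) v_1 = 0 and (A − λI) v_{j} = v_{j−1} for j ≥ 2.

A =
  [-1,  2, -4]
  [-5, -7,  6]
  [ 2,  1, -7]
A Jordan chain for λ = -5 of length 3:
v_1 = (-2, 2, -1)ᵀ
v_2 = (4, -5, 2)ᵀ
v_3 = (1, 0, 0)ᵀ

Let N = A − (-5)·I. We want v_3 with N^3 v_3 = 0 but N^2 v_3 ≠ 0; then v_{j-1} := N · v_j for j = 3, …, 2.

Pick v_3 = (1, 0, 0)ᵀ.
Then v_2 = N · v_3 = (4, -5, 2)ᵀ.
Then v_1 = N · v_2 = (-2, 2, -1)ᵀ.

Sanity check: (A − (-5)·I) v_1 = (0, 0, 0)ᵀ = 0. ✓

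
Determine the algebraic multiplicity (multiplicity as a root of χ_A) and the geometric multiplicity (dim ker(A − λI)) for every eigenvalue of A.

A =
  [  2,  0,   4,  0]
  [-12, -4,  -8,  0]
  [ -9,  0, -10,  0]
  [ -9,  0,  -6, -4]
λ = -4: alg = 4, geom = 3

Step 1 — factor the characteristic polynomial to read off the algebraic multiplicities:
  χ_A(x) = (x + 4)^4

Step 2 — compute geometric multiplicities via the rank-nullity identity g(λ) = n − rank(A − λI):
  rank(A − (-4)·I) = 1, so dim ker(A − (-4)·I) = n − 1 = 3

Summary:
  λ = -4: algebraic multiplicity = 4, geometric multiplicity = 3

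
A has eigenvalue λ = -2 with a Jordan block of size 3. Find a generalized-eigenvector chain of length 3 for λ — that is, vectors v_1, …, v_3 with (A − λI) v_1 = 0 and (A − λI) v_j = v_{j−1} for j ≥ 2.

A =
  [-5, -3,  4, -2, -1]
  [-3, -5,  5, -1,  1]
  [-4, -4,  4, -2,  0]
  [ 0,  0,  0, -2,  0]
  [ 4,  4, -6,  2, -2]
A Jordan chain for λ = -2 of length 3:
v_1 = (-2, 2, 0, 0, 0)ᵀ
v_2 = (-3, -3, -4, 0, 4)ᵀ
v_3 = (1, 0, 0, 0, 0)ᵀ

Let N = A − (-2)·I. We want v_3 with N^3 v_3 = 0 but N^2 v_3 ≠ 0; then v_{j-1} := N · v_j for j = 3, …, 2.

Pick v_3 = (1, 0, 0, 0, 0)ᵀ.
Then v_2 = N · v_3 = (-3, -3, -4, 0, 4)ᵀ.
Then v_1 = N · v_2 = (-2, 2, 0, 0, 0)ᵀ.

Sanity check: (A − (-2)·I) v_1 = (0, 0, 0, 0, 0)ᵀ = 0. ✓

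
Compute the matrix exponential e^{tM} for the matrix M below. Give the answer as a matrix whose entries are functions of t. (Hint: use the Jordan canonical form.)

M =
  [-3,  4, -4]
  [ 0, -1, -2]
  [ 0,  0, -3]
e^{tM} =
  [exp(-3*t), 2*exp(-t) - 2*exp(-3*t), -2*exp(-t) + 2*exp(-3*t)]
  [0, exp(-t), -exp(-t) + exp(-3*t)]
  [0, 0, exp(-3*t)]

Strategy: write M = P · J · P⁻¹ where J is a Jordan canonical form, so e^{tM} = P · e^{tJ} · P⁻¹, and e^{tJ} can be computed block-by-block.

M has Jordan form
J =
  [-3,  0,  0]
  [ 0, -3,  0]
  [ 0,  0, -1]
(up to reordering of blocks).

Per-block formulas:
  For a 1×1 block at λ = -3: exp(t · [-3]) = [e^(-3t)].
  For a 1×1 block at λ = -1: exp(t · [-1]) = [e^(-1t)].

After assembling e^{tJ} and conjugating by P, we get:

e^{tM} =
  [exp(-3*t), 2*exp(-t) - 2*exp(-3*t), -2*exp(-t) + 2*exp(-3*t)]
  [0, exp(-t), -exp(-t) + exp(-3*t)]
  [0, 0, exp(-3*t)]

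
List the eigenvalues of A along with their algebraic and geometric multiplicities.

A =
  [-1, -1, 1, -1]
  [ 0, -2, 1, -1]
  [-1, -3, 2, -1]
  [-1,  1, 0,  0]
λ = -1: alg = 1, geom = 1; λ = 0: alg = 3, geom = 1

Step 1 — factor the characteristic polynomial to read off the algebraic multiplicities:
  χ_A(x) = x^3*(x + 1)

Step 2 — compute geometric multiplicities via the rank-nullity identity g(λ) = n − rank(A − λI):
  rank(A − (-1)·I) = 3, so dim ker(A − (-1)·I) = n − 3 = 1
  rank(A − (0)·I) = 3, so dim ker(A − (0)·I) = n − 3 = 1

Summary:
  λ = -1: algebraic multiplicity = 1, geometric multiplicity = 1
  λ = 0: algebraic multiplicity = 3, geometric multiplicity = 1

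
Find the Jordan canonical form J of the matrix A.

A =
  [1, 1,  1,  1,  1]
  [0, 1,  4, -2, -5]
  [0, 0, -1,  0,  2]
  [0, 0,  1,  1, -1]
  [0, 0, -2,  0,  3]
J_3(1) ⊕ J_2(1)

The characteristic polynomial is
  det(x·I − A) = x^5 - 5*x^4 + 10*x^3 - 10*x^2 + 5*x - 1 = (x - 1)^5

Eigenvalues and multiplicities (the geometric multiplicity of λ is n − rank(A − λI), which equals the number of Jordan blocks for λ):
  λ = 1: algebraic multiplicity = 5, geometric multiplicity = 2

Determining the block sizes for each eigenvalue:
  λ = 1: with am = 5 and gm = 2, the partition is not yet determined (e.g. several partitions of 5 into 2 parts exist). Let N = A − (1)·I. Computing rank(N^1) = 3, rank(N^2) = 1, rank(N^3) = 0; the number of blocks of size ≥ j is rank(N^{j−1}) − rank(N^j), giving [2, 2, 1]. So we have 1 block(s) of size 3, 1 block(s) of size 2 → block sizes [3, 2]

Assembling the blocks gives a Jordan form
J =
  [1, 1, 0, 0, 0]
  [0, 1, 1, 0, 0]
  [0, 0, 1, 0, 0]
  [0, 0, 0, 1, 1]
  [0, 0, 0, 0, 1]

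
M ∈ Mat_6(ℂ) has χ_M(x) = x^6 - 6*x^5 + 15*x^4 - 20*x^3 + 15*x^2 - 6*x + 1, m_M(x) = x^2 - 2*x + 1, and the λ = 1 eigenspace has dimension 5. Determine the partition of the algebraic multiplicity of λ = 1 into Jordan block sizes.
Block sizes for λ = 1: [2, 1, 1, 1, 1]

Step 1 — from the characteristic polynomial, algebraic multiplicity of λ = 1 is 6. From dim ker(M − (1)·I) = 5, there are exactly 5 Jordan blocks for λ = 1.
Step 2 — from the minimal polynomial, the factor (x − 1)^2 tells us the largest block for λ = 1 has size 2.
Step 3 — with total size 6, 5 blocks, and largest block 2, the block sizes (in nonincreasing order) are [2, 1, 1, 1, 1].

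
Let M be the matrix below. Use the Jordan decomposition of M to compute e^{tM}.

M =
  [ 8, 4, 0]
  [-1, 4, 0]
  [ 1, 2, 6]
e^{tM} =
  [2*t*exp(6*t) + exp(6*t), 4*t*exp(6*t), 0]
  [-t*exp(6*t), -2*t*exp(6*t) + exp(6*t), 0]
  [t*exp(6*t), 2*t*exp(6*t), exp(6*t)]

Strategy: write M = P · J · P⁻¹ where J is a Jordan canonical form, so e^{tM} = P · e^{tJ} · P⁻¹, and e^{tJ} can be computed block-by-block.

M has Jordan form
J =
  [6, 1, 0]
  [0, 6, 0]
  [0, 0, 6]
(up to reordering of blocks).

Per-block formulas:
  For a 1×1 block at λ = 6: exp(t · [6]) = [e^(6t)].
  For a 2×2 Jordan block J_2(6): exp(t · J_2(6)) = e^(6t)·(I + t·N), where N is the 2×2 nilpotent shift.

After assembling e^{tJ} and conjugating by P, we get:

e^{tM} =
  [2*t*exp(6*t) + exp(6*t), 4*t*exp(6*t), 0]
  [-t*exp(6*t), -2*t*exp(6*t) + exp(6*t), 0]
  [t*exp(6*t), 2*t*exp(6*t), exp(6*t)]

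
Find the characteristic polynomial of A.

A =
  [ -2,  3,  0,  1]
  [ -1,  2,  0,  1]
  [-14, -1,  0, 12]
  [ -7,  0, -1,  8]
x^4 - 8*x^3 + 18*x^2 - 27

Expanding det(x·I − A) (e.g. by cofactor expansion or by noting that A is similar to its Jordan form J, which has the same characteristic polynomial as A) gives
  χ_A(x) = x^4 - 8*x^3 + 18*x^2 - 27
which factors as (x - 3)^3*(x + 1). The eigenvalues (with algebraic multiplicities) are λ = -1 with multiplicity 1, λ = 3 with multiplicity 3.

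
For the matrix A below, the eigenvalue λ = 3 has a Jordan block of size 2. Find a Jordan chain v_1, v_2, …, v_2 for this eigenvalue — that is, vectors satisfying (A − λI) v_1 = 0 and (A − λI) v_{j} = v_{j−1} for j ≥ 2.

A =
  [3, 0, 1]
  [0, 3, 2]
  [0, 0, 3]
A Jordan chain for λ = 3 of length 2:
v_1 = (1, 2, 0)ᵀ
v_2 = (0, 0, 1)ᵀ

Let N = A − (3)·I. We want v_2 with N^2 v_2 = 0 but N^1 v_2 ≠ 0; then v_{j-1} := N · v_j for j = 2, …, 2.

Pick v_2 = (0, 0, 1)ᵀ.
Then v_1 = N · v_2 = (1, 2, 0)ᵀ.

Sanity check: (A − (3)·I) v_1 = (0, 0, 0)ᵀ = 0. ✓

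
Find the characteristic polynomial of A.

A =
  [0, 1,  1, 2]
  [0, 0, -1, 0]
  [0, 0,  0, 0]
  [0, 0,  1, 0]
x^4

Expanding det(x·I − A) (e.g. by cofactor expansion or by noting that A is similar to its Jordan form J, which has the same characteristic polynomial as A) gives
  χ_A(x) = x^4
which factors as x^4. The eigenvalues (with algebraic multiplicities) are λ = 0 with multiplicity 4.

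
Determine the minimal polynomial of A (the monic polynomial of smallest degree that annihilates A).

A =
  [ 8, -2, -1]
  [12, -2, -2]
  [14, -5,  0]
x^3 - 6*x^2 + 12*x - 8

The characteristic polynomial is χ_A(x) = (x - 2)^3, so the eigenvalues are known. The minimal polynomial is
  m_A(x) = Π_λ (x − λ)^{k_λ}
where k_λ is the size of the *largest* Jordan block for λ (equivalently, the smallest k with (A − λI)^k v = 0 for every generalised eigenvector v of λ).

  λ = 2: largest Jordan block has size 3, contributing (x − 2)^3

So m_A(x) = (x - 2)^3 = x^3 - 6*x^2 + 12*x - 8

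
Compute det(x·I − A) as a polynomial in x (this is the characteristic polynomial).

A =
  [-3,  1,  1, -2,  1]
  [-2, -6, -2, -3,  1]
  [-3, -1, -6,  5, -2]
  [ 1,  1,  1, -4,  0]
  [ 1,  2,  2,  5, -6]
x^5 + 25*x^4 + 250*x^3 + 1250*x^2 + 3125*x + 3125

Expanding det(x·I − A) (e.g. by cofactor expansion or by noting that A is similar to its Jordan form J, which has the same characteristic polynomial as A) gives
  χ_A(x) = x^5 + 25*x^4 + 250*x^3 + 1250*x^2 + 3125*x + 3125
which factors as (x + 5)^5. The eigenvalues (with algebraic multiplicities) are λ = -5 with multiplicity 5.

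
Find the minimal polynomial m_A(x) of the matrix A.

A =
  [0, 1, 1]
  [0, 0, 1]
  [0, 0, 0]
x^3

The characteristic polynomial is χ_A(x) = x^3, so the eigenvalues are known. The minimal polynomial is
  m_A(x) = Π_λ (x − λ)^{k_λ}
where k_λ is the size of the *largest* Jordan block for λ (equivalently, the smallest k with (A − λI)^k v = 0 for every generalised eigenvector v of λ).

  λ = 0: largest Jordan block has size 3, contributing (x − 0)^3

So m_A(x) = x^3 = x^3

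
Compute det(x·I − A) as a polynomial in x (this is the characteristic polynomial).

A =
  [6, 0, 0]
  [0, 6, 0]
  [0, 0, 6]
x^3 - 18*x^2 + 108*x - 216

Expanding det(x·I − A) (e.g. by cofactor expansion or by noting that A is similar to its Jordan form J, which has the same characteristic polynomial as A) gives
  χ_A(x) = x^3 - 18*x^2 + 108*x - 216
which factors as (x - 6)^3. The eigenvalues (with algebraic multiplicities) are λ = 6 with multiplicity 3.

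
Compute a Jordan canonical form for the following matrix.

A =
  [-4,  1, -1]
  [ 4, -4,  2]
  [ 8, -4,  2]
J_2(-2) ⊕ J_1(-2)

The characteristic polynomial is
  det(x·I − A) = x^3 + 6*x^2 + 12*x + 8 = (x + 2)^3

Eigenvalues and multiplicities (the geometric multiplicity of λ is n − rank(A − λI), which equals the number of Jordan blocks for λ):
  λ = -2: algebraic multiplicity = 3, geometric multiplicity = 2

Determining the block sizes for each eigenvalue:
  λ = -2: 2 blocks summing to 3 forces exactly one block of size 2 and the rest size 1 → block sizes [2, 1]

Assembling the blocks gives a Jordan form
J =
  [-2,  1,  0]
  [ 0, -2,  0]
  [ 0,  0, -2]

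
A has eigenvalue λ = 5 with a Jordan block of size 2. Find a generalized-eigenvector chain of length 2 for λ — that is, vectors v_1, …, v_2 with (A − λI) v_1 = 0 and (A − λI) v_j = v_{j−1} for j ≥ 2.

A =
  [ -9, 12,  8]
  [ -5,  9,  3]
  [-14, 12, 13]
A Jordan chain for λ = 5 of length 2:
v_1 = (-2, -1, -2)ᵀ
v_2 = (1, 1, 0)ᵀ

Let N = A − (5)·I. We want v_2 with N^2 v_2 = 0 but N^1 v_2 ≠ 0; then v_{j-1} := N · v_j for j = 2, …, 2.

Pick v_2 = (1, 1, 0)ᵀ.
Then v_1 = N · v_2 = (-2, -1, -2)ᵀ.

Sanity check: (A − (5)·I) v_1 = (0, 0, 0)ᵀ = 0. ✓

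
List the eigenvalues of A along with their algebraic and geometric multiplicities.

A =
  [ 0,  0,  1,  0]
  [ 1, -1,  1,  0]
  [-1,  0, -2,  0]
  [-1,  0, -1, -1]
λ = -1: alg = 4, geom = 3

Step 1 — factor the characteristic polynomial to read off the algebraic multiplicities:
  χ_A(x) = (x + 1)^4

Step 2 — compute geometric multiplicities via the rank-nullity identity g(λ) = n − rank(A − λI):
  rank(A − (-1)·I) = 1, so dim ker(A − (-1)·I) = n − 1 = 3

Summary:
  λ = -1: algebraic multiplicity = 4, geometric multiplicity = 3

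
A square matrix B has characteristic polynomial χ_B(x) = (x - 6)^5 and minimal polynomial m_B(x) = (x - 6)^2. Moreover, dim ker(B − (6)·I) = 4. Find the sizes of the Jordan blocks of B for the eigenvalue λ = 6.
Block sizes for λ = 6: [2, 1, 1, 1]

Step 1 — from the characteristic polynomial, algebraic multiplicity of λ = 6 is 5. From dim ker(B − (6)·I) = 4, there are exactly 4 Jordan blocks for λ = 6.
Step 2 — from the minimal polynomial, the factor (x − 6)^2 tells us the largest block for λ = 6 has size 2.
Step 3 — with total size 5, 4 blocks, and largest block 2, the block sizes (in nonincreasing order) are [2, 1, 1, 1].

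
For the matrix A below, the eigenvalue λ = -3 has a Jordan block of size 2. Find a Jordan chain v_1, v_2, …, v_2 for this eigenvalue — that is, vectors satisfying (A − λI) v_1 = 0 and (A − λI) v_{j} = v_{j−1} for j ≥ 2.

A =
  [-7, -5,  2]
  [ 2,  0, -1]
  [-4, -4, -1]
A Jordan chain for λ = -3 of length 2:
v_1 = (-2, 0, -4)ᵀ
v_2 = (3, -2, 0)ᵀ

Let N = A − (-3)·I. We want v_2 with N^2 v_2 = 0 but N^1 v_2 ≠ 0; then v_{j-1} := N · v_j for j = 2, …, 2.

Pick v_2 = (3, -2, 0)ᵀ.
Then v_1 = N · v_2 = (-2, 0, -4)ᵀ.

Sanity check: (A − (-3)·I) v_1 = (0, 0, 0)ᵀ = 0. ✓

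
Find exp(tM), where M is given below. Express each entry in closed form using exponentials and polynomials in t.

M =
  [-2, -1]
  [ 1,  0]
e^{tM} =
  [-t*exp(-t) + exp(-t), -t*exp(-t)]
  [t*exp(-t), t*exp(-t) + exp(-t)]

Strategy: write M = P · J · P⁻¹ where J is a Jordan canonical form, so e^{tM} = P · e^{tJ} · P⁻¹, and e^{tJ} can be computed block-by-block.

M has Jordan form
J =
  [-1,  1]
  [ 0, -1]
(up to reordering of blocks).

Per-block formulas:
  For a 2×2 Jordan block J_2(-1): exp(t · J_2(-1)) = e^(-1t)·(I + t·N), where N is the 2×2 nilpotent shift.

After assembling e^{tJ} and conjugating by P, we get:

e^{tM} =
  [-t*exp(-t) + exp(-t), -t*exp(-t)]
  [t*exp(-t), t*exp(-t) + exp(-t)]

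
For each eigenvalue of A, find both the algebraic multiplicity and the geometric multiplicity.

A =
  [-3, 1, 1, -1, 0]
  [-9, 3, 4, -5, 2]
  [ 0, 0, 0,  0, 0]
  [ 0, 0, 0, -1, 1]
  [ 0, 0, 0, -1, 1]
λ = 0: alg = 5, geom = 2

Step 1 — factor the characteristic polynomial to read off the algebraic multiplicities:
  χ_A(x) = x^5

Step 2 — compute geometric multiplicities via the rank-nullity identity g(λ) = n − rank(A − λI):
  rank(A − (0)·I) = 3, so dim ker(A − (0)·I) = n − 3 = 2

Summary:
  λ = 0: algebraic multiplicity = 5, geometric multiplicity = 2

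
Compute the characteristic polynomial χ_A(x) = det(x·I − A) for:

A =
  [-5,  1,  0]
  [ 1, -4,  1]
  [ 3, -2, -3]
x^3 + 12*x^2 + 48*x + 64

Expanding det(x·I − A) (e.g. by cofactor expansion or by noting that A is similar to its Jordan form J, which has the same characteristic polynomial as A) gives
  χ_A(x) = x^3 + 12*x^2 + 48*x + 64
which factors as (x + 4)^3. The eigenvalues (with algebraic multiplicities) are λ = -4 with multiplicity 3.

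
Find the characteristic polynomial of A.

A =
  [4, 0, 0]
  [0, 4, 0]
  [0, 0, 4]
x^3 - 12*x^2 + 48*x - 64

Expanding det(x·I − A) (e.g. by cofactor expansion or by noting that A is similar to its Jordan form J, which has the same characteristic polynomial as A) gives
  χ_A(x) = x^3 - 12*x^2 + 48*x - 64
which factors as (x - 4)^3. The eigenvalues (with algebraic multiplicities) are λ = 4 with multiplicity 3.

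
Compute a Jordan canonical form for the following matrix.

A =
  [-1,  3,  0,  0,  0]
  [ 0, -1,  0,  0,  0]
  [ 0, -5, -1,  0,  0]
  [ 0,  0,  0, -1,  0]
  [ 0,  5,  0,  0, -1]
J_2(-1) ⊕ J_1(-1) ⊕ J_1(-1) ⊕ J_1(-1)

The characteristic polynomial is
  det(x·I − A) = x^5 + 5*x^4 + 10*x^3 + 10*x^2 + 5*x + 1 = (x + 1)^5

Eigenvalues and multiplicities (the geometric multiplicity of λ is n − rank(A − λI), which equals the number of Jordan blocks for λ):
  λ = -1: algebraic multiplicity = 5, geometric multiplicity = 4

Determining the block sizes for each eigenvalue:
  λ = -1: 4 blocks summing to 5 forces exactly one block of size 2 and the rest size 1 → block sizes [2, 1, 1, 1]

Assembling the blocks gives a Jordan form
J =
  [-1,  1,  0,  0,  0]
  [ 0, -1,  0,  0,  0]
  [ 0,  0, -1,  0,  0]
  [ 0,  0,  0, -1,  0]
  [ 0,  0,  0,  0, -1]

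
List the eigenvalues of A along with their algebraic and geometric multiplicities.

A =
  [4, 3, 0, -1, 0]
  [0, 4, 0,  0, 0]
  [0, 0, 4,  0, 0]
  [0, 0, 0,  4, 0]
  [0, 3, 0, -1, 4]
λ = 4: alg = 5, geom = 4

Step 1 — factor the characteristic polynomial to read off the algebraic multiplicities:
  χ_A(x) = (x - 4)^5

Step 2 — compute geometric multiplicities via the rank-nullity identity g(λ) = n − rank(A − λI):
  rank(A − (4)·I) = 1, so dim ker(A − (4)·I) = n − 1 = 4

Summary:
  λ = 4: algebraic multiplicity = 5, geometric multiplicity = 4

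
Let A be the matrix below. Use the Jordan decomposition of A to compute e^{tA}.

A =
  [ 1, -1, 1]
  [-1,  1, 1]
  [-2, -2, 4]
e^{tA} =
  [-t*exp(2*t) + exp(2*t), -t*exp(2*t), t*exp(2*t)]
  [-t*exp(2*t), -t*exp(2*t) + exp(2*t), t*exp(2*t)]
  [-2*t*exp(2*t), -2*t*exp(2*t), 2*t*exp(2*t) + exp(2*t)]

Strategy: write A = P · J · P⁻¹ where J is a Jordan canonical form, so e^{tA} = P · e^{tJ} · P⁻¹, and e^{tJ} can be computed block-by-block.

A has Jordan form
J =
  [2, 1, 0]
  [0, 2, 0]
  [0, 0, 2]
(up to reordering of blocks).

Per-block formulas:
  For a 2×2 Jordan block J_2(2): exp(t · J_2(2)) = e^(2t)·(I + t·N), where N is the 2×2 nilpotent shift.
  For a 1×1 block at λ = 2: exp(t · [2]) = [e^(2t)].

After assembling e^{tJ} and conjugating by P, we get:

e^{tA} =
  [-t*exp(2*t) + exp(2*t), -t*exp(2*t), t*exp(2*t)]
  [-t*exp(2*t), -t*exp(2*t) + exp(2*t), t*exp(2*t)]
  [-2*t*exp(2*t), -2*t*exp(2*t), 2*t*exp(2*t) + exp(2*t)]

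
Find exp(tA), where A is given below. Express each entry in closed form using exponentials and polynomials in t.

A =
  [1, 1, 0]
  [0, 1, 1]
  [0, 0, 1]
e^{tA} =
  [exp(t), t*exp(t), t^2*exp(t)/2]
  [0, exp(t), t*exp(t)]
  [0, 0, exp(t)]

Strategy: write A = P · J · P⁻¹ where J is a Jordan canonical form, so e^{tA} = P · e^{tJ} · P⁻¹, and e^{tJ} can be computed block-by-block.

A has Jordan form
J =
  [1, 1, 0]
  [0, 1, 1]
  [0, 0, 1]
(up to reordering of blocks).

Per-block formulas:
  For a 3×3 Jordan block J_3(1): exp(t · J_3(1)) = e^(1t)·(I + t·N + (t^2/2)·N^2), where N is the 3×3 nilpotent shift.

After assembling e^{tJ} and conjugating by P, we get:

e^{tA} =
  [exp(t), t*exp(t), t^2*exp(t)/2]
  [0, exp(t), t*exp(t)]
  [0, 0, exp(t)]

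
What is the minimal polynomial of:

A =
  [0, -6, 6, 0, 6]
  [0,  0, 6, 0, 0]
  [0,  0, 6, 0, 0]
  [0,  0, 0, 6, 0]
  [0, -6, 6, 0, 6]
x^2 - 6*x

The characteristic polynomial is χ_A(x) = x^2*(x - 6)^3, so the eigenvalues are known. The minimal polynomial is
  m_A(x) = Π_λ (x − λ)^{k_λ}
where k_λ is the size of the *largest* Jordan block for λ (equivalently, the smallest k with (A − λI)^k v = 0 for every generalised eigenvector v of λ).

  λ = 0: largest Jordan block has size 1, contributing (x − 0)
  λ = 6: largest Jordan block has size 1, contributing (x − 6)

So m_A(x) = x*(x - 6) = x^2 - 6*x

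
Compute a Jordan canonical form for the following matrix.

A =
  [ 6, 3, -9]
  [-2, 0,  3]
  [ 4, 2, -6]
J_3(0)

The characteristic polynomial is
  det(x·I − A) = x^3

Eigenvalues and multiplicities (the geometric multiplicity of λ is n − rank(A − λI), which equals the number of Jordan blocks for λ):
  λ = 0: algebraic multiplicity = 3, geometric multiplicity = 1

Determining the block sizes for each eigenvalue:
  λ = 0: one block (gm = 1), so the single block has size am = 3 → block sizes [3]

Assembling the blocks gives a Jordan form
J =
  [0, 1, 0]
  [0, 0, 1]
  [0, 0, 0]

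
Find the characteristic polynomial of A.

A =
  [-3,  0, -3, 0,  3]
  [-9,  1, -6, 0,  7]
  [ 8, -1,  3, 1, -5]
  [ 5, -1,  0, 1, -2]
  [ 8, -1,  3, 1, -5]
x^5 + 3*x^4

Expanding det(x·I − A) (e.g. by cofactor expansion or by noting that A is similar to its Jordan form J, which has the same characteristic polynomial as A) gives
  χ_A(x) = x^5 + 3*x^4
which factors as x^4*(x + 3). The eigenvalues (with algebraic multiplicities) are λ = -3 with multiplicity 1, λ = 0 with multiplicity 4.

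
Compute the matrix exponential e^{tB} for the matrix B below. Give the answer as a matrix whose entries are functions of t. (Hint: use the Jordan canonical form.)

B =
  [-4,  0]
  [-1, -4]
e^{tB} =
  [exp(-4*t), 0]
  [-t*exp(-4*t), exp(-4*t)]

Strategy: write B = P · J · P⁻¹ where J is a Jordan canonical form, so e^{tB} = P · e^{tJ} · P⁻¹, and e^{tJ} can be computed block-by-block.

B has Jordan form
J =
  [-4,  1]
  [ 0, -4]
(up to reordering of blocks).

Per-block formulas:
  For a 2×2 Jordan block J_2(-4): exp(t · J_2(-4)) = e^(-4t)·(I + t·N), where N is the 2×2 nilpotent shift.

After assembling e^{tJ} and conjugating by P, we get:

e^{tB} =
  [exp(-4*t), 0]
  [-t*exp(-4*t), exp(-4*t)]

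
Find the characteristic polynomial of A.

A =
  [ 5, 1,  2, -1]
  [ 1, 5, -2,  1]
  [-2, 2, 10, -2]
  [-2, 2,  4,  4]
x^4 - 24*x^3 + 216*x^2 - 864*x + 1296

Expanding det(x·I − A) (e.g. by cofactor expansion or by noting that A is similar to its Jordan form J, which has the same characteristic polynomial as A) gives
  χ_A(x) = x^4 - 24*x^3 + 216*x^2 - 864*x + 1296
which factors as (x - 6)^4. The eigenvalues (with algebraic multiplicities) are λ = 6 with multiplicity 4.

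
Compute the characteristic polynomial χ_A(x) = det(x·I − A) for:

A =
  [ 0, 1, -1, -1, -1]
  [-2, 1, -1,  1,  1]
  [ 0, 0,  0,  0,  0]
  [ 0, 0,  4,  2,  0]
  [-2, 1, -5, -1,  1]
x^5 - 4*x^4 + 4*x^3

Expanding det(x·I − A) (e.g. by cofactor expansion or by noting that A is similar to its Jordan form J, which has the same characteristic polynomial as A) gives
  χ_A(x) = x^5 - 4*x^4 + 4*x^3
which factors as x^3*(x - 2)^2. The eigenvalues (with algebraic multiplicities) are λ = 0 with multiplicity 3, λ = 2 with multiplicity 2.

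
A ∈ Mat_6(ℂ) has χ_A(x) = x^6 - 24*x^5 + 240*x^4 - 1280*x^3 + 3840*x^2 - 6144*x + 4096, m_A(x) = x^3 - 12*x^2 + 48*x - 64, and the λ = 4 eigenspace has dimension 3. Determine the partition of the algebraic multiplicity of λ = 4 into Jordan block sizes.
Block sizes for λ = 4: [3, 2, 1]

Step 1 — from the characteristic polynomial, algebraic multiplicity of λ = 4 is 6. From dim ker(A − (4)·I) = 3, there are exactly 3 Jordan blocks for λ = 4.
Step 2 — from the minimal polynomial, the factor (x − 4)^3 tells us the largest block for λ = 4 has size 3.
Step 3 — with total size 6, 3 blocks, and largest block 3, the block sizes (in nonincreasing order) are [3, 2, 1].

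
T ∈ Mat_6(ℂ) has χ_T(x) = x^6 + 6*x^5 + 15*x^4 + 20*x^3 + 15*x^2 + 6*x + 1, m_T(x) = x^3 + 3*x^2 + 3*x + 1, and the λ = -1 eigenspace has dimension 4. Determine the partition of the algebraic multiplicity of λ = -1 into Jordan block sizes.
Block sizes for λ = -1: [3, 1, 1, 1]

Step 1 — from the characteristic polynomial, algebraic multiplicity of λ = -1 is 6. From dim ker(T − (-1)·I) = 4, there are exactly 4 Jordan blocks for λ = -1.
Step 2 — from the minimal polynomial, the factor (x + 1)^3 tells us the largest block for λ = -1 has size 3.
Step 3 — with total size 6, 4 blocks, and largest block 3, the block sizes (in nonincreasing order) are [3, 1, 1, 1].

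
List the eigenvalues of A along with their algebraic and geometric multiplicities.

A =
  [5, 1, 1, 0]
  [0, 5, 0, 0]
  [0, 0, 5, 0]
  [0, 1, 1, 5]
λ = 5: alg = 4, geom = 3

Step 1 — factor the characteristic polynomial to read off the algebraic multiplicities:
  χ_A(x) = (x - 5)^4

Step 2 — compute geometric multiplicities via the rank-nullity identity g(λ) = n − rank(A − λI):
  rank(A − (5)·I) = 1, so dim ker(A − (5)·I) = n − 1 = 3

Summary:
  λ = 5: algebraic multiplicity = 4, geometric multiplicity = 3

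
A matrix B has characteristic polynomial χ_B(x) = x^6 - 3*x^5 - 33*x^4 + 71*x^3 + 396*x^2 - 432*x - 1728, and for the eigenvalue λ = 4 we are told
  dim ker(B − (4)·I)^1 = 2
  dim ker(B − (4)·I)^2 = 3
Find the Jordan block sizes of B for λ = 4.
Block sizes for λ = 4: [2, 1]

From the dimensions of kernels of powers, the number of Jordan blocks of size at least j is d_j − d_{j−1} where d_j = dim ker(N^j) (with d_0 = 0). Computing the differences gives [2, 1].
The number of blocks of size exactly k is (#blocks of size ≥ k) − (#blocks of size ≥ k + 1), so the partition is: 1 block(s) of size 1, 1 block(s) of size 2.
In nonincreasing order the block sizes are [2, 1].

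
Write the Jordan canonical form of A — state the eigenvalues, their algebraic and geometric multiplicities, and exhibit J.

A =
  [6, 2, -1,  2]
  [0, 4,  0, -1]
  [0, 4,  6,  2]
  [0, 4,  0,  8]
J_2(6) ⊕ J_2(6)

The characteristic polynomial is
  det(x·I − A) = x^4 - 24*x^3 + 216*x^2 - 864*x + 1296 = (x - 6)^4

Eigenvalues and multiplicities (the geometric multiplicity of λ is n − rank(A − λI), which equals the number of Jordan blocks for λ):
  λ = 6: algebraic multiplicity = 4, geometric multiplicity = 2

Determining the block sizes for each eigenvalue:
  λ = 6: with am = 4 and gm = 2, the partition is not yet determined (e.g. several partitions of 4 into 2 parts exist). Let N = A − (6)·I. Computing rank(N^1) = 2, rank(N^2) = 0; the number of blocks of size ≥ j is rank(N^{j−1}) − rank(N^j), giving [2, 2]. So we have 2 block(s) of size 2 → block sizes [2, 2]

Assembling the blocks gives a Jordan form
J =
  [6, 1, 0, 0]
  [0, 6, 0, 0]
  [0, 0, 6, 1]
  [0, 0, 0, 6]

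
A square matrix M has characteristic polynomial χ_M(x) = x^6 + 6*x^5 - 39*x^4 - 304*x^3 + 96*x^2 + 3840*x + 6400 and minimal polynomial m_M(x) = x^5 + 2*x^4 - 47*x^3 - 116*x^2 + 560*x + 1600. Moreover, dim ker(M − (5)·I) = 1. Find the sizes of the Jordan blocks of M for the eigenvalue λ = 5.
Block sizes for λ = 5: [2]

Step 1 — from the characteristic polynomial, algebraic multiplicity of λ = 5 is 2. From dim ker(M − (5)·I) = 1, there are exactly 1 Jordan blocks for λ = 5.
Step 2 — from the minimal polynomial, the factor (x − 5)^2 tells us the largest block for λ = 5 has size 2.
Step 3 — with total size 2, 1 blocks, and largest block 2, the block sizes (in nonincreasing order) are [2].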